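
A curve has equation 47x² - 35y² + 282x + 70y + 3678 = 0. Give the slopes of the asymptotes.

Group the x- and y-terms: 47(x² + 6x) -35(y² - 2y) = -3678
Complete the square in x and y: 47(x + 3)² -35(y - 1)² = -3678 + 423 - 35 = -3290
Divide through by -3290 to get (y - 1)²/94 - (x + 3)²/70 = 1.
Hyperbola, center (-3, 1), transverse axis vertical; a² = 94, b² = 70.
For a vertical hyperbola the asymptotes have slope ±a/b.
Here that is ±√94/√70 = ±√1645/35.

√1645/35 and -√1645/35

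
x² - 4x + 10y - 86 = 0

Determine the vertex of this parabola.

Only x is squared. Complete the square in x: (x - 2)² = -10(y - 9).
Vertex (2, 9); 4p = -10 so p = -5/2. Opens down.

(2, 9)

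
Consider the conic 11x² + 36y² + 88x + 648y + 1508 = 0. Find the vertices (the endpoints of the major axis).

(-16, -9) and (8, -9)

Rearranging, 11(x² + 8x) + 36(y² + 18y) = -1508.
Completing the square gives 11(x + 4)² + 36(y + 9)² = -1508 + 176 + 2916 = 1584.
Dividing both sides by 1584: (x + 4)²/144 + (y + 9)²/44 = 1
Ellipse, center (-4, -9), major axis horizontal; a² = 144, b² = 44.
a = 12. Vertices at (h ± a, k).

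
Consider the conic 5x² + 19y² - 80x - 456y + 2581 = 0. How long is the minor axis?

Rearranging, 5(x² - 16x) + 19(y² - 24y) = -2581.
Completing the square gives 5(x - 8)² + 19(y - 12)² = -2581 + 320 + 2736 = 475.
Divide through by 475 to get (x - 8)²/95 + (y - 12)²/25 = 1.
Ellipse, center (8, 12), major axis horizontal; a² = 95, b² = 25.
b² = 25 so b = 5; the minor axis has length 2b = 10.

10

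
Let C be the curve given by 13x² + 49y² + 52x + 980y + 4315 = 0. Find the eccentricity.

e = 6/7

13(x² + 4x) + 49(y² + 20y) = -4315
Complete the square in x and y: 13(x + 2)² + 49(y + 10)² = -4315 + 52 + 4900 = 637
Divide by 637: (x + 2)²/49 + (y + 10)²/13 = 1
Ellipse, center (-2, -10), major axis horizontal; a² = 49, b² = 13.
c² = a² - b² = 36, so c = 6.
e = c/a = 6/7.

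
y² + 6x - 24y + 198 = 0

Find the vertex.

(-9, 12)

Only y is squared. Complete the square in y: (y - 12)² = -6(x + 9).
Vertex (-9, 12); 4p = -6 so p = -3/2. Opens left.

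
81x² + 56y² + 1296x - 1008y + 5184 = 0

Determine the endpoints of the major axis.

(-8, 0) and (-8, 18)

81(x² + 16x) + 56(y² - 18y) = -5184
81(x + 8)² + 56(y - 9)² = -5184 + 5184 + 4536 = 4536
Dividing both sides by 4536: (x + 8)²/56 + (y - 9)²/81 = 1
Ellipse, center (-8, 9), major axis vertical; a² = 81, b² = 56.
a = 9. Vertices at (h, k ± a).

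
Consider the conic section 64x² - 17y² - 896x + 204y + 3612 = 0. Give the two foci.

(7, -3) and (7, 15)

Group: 64(x² - 14x) -17(y² - 12y) = -3612
Completing the square gives 64(x - 7)² -17(y - 6)² = -3612 + 3136 - 612 = -1088.
Dividing both sides by -1088: (y - 6)²/64 - (x - 7)²/17 = 1
Hyperbola, center (7, 6), transverse axis vertical; a² = 64, b² = 17.
c² = a² + b² = 64 + 17 = 81, so c = 9.
Foci lie on the vertical axis through the center: (h, k ± c).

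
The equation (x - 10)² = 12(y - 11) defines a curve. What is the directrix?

Vertex (10, 11); 4p = 12 so p = 3. Opens up.
Directrix is the horizontal line y = k − p = 11 − (3) = 8.

y = 8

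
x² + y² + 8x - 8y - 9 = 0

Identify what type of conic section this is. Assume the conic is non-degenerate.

No xy term. Coefficients of x² and y² are A = 1, C = 1.
A = C (same sign) ⇒ circle.

circle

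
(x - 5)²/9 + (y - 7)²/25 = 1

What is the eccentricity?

e = 4/5

Center (5, 7). The larger denominator 25 sits under the y-term, so the major axis is vertical; a² = 25, b² = 9.
c² = a² - b² = 16, so c = 4.
e = c/a = 4/5.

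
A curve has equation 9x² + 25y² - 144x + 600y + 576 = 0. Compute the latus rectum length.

72/5

Rearranging, 9(x² - 16x) + 25(y² + 24y) = -576.
Completing the square gives 9(x - 8)² + 25(y + 12)² = -576 + 576 + 3600 = 3600.
Divide through by 3600 to get (x - 8)²/400 + (y + 12)²/144 = 1.
Ellipse, center (8, -12), major axis horizontal; a² = 400, b² = 144.
Latus rectum length = 2b²/a = 2·144/20 = 72/5.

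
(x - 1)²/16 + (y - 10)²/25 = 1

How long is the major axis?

10

Center (1, 10). The larger denominator 25 sits under the y-term, so the major axis is vertical; a² = 25, b² = 16.
a² = 25 so a = 5; the major axis has length 2a = 10.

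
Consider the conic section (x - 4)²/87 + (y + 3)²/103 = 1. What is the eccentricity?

e = 4√103/103

Center (4, -3). The larger denominator 103 sits under the y-term, so the major axis is vertical; a² = 103, b² = 87.
c² = a² - b² = 16, so c = 4.
e = c/a = 4/√103 = 4√103/103.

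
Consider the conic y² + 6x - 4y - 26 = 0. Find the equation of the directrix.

Only y is squared. Complete the square in y: (y - 2)² = -6(x - 5).
Vertex (5, 2); 4p = -6 so p = -3/2. Opens left.
Directrix is the vertical line x = h − p = 5 − (-3/2) = 13/2.

x = 13/2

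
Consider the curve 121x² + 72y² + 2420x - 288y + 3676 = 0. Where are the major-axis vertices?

121(x² + 20x) + 72(y² - 4y) = -3676
Complete the square: 121(x + 10)² + 72(y - 2)² = -3676 + 12100 + 288 = 8712
Divide by 8712: (x + 10)²/72 + (y - 2)²/121 = 1
Ellipse, center (-10, 2), major axis vertical; a² = 121, b² = 72.
a = 11. Vertices at (h, k ± a).

(-10, -9) and (-10, 13)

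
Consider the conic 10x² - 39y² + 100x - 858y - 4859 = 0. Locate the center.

(-5, -11)

Group the x- and y-terms: 10(x² + 10x) -39(y² + 22y) = 4859
Complete the square: 10(x + 5)² -39(y + 11)² = 4859 + 250 - 4719 = 390
Dividing both sides by 390: (x + 5)²/39 - (y + 11)²/10 = 1
Hyperbola with center (-5, -11).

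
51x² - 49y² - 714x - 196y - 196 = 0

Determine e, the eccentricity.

e = 10/7

Group: 51(x² - 14x) -49(y² + 4y) = 196
51(x - 7)² -49(y + 2)² = 196 + 2499 - 196 = 2499
Dividing both sides by 2499: (x - 7)²/49 - (y + 2)²/51 = 1
Hyperbola, center (7, -2), transverse axis horizontal; a² = 49, b² = 51.
c² = a² + b² = 100, so c = 10.
e = c/a = 10/7.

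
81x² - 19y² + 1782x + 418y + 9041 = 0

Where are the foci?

Rearranging, 81(x² + 22x) -19(y² - 22y) = -9041.
Complete the square: 81(x + 11)² -19(y - 11)² = -9041 + 9801 - 2299 = -1539
Divide through by -1539 to get (y - 11)²/81 - (x + 11)²/19 = 1.
Hyperbola, center (-11, 11), transverse axis vertical; a² = 81, b² = 19.
c² = a² + b² = 81 + 19 = 100, so c = 10.
Foci lie on the vertical axis through the center: (h, k ± c).

(-11, 1) and (-11, 21)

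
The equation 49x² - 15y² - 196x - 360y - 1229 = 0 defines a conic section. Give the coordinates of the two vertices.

Group the x- and y-terms: 49(x² - 4x) -15(y² + 24y) = 1229
49(x - 2)² -15(y + 12)² = 1229 + 196 - 2160 = -735
Divide through by -735 to get (y + 12)²/49 - (x - 2)²/15 = 1.
Hyperbola, center (2, -12), transverse axis vertical; a² = 49, b² = 15.
a = 7. Vertices at (h, k ± a).

(2, -19) and (2, -5)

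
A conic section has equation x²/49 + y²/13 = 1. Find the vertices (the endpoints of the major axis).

(-7, 0) and (7, 0)

Center (0, 0). The larger denominator 49 sits under the x-term, so the major axis is horizontal; a² = 49, b² = 13.
a = 7. Vertices at (h ± a, k).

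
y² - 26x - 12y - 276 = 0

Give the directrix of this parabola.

x = -37/2

Only y is squared. Complete the square in y: (y - 6)² = 26(x + 12).
Vertex (-12, 6); 4p = 26 so p = 13/2. Opens right.
Directrix is the vertical line x = h − p = -12 − (13/2) = -37/2.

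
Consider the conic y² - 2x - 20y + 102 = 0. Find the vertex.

Only y is squared. Complete the square in y: (y - 10)² = 2(x - 1).
Vertex (1, 10); 4p = 2 so p = 1/2. Opens right.

(1, 10)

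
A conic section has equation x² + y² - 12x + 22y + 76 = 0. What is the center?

Collect terms: (x² - 12x) + (y² + 22y) = -76
Completing the square gives (x - 6)² + (y + 11)² = -76 + 36 + 121 = 81.
So (x - 6)² + (y + 11)² = 81.
Circle centered at (6, -11) with r² = 81.

(6, -11)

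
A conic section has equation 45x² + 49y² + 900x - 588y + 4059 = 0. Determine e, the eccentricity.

e = 2/7

Group: 45(x² + 20x) + 49(y² - 12y) = -4059
Complete the square in x and y: 45(x + 10)² + 49(y - 6)² = -4059 + 4500 + 1764 = 2205
Dividing both sides by 2205: (x + 10)²/49 + (y - 6)²/45 = 1
Ellipse, center (-10, 6), major axis horizontal; a² = 49, b² = 45.
c² = a² - b² = 4, so c = 2.
e = c/a = 2/7.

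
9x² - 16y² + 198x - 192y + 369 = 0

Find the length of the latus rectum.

Group the x- and y-terms: 9(x² + 22x) -16(y² + 12y) = -369
Complete the square in x and y: 9(x + 11)² -16(y + 6)² = -369 + 1089 - 576 = 144
Divide by 144: (x + 11)²/16 - (y + 6)²/9 = 1
Hyperbola, center (-11, -6), transverse axis horizontal; a² = 16, b² = 9.
Latus rectum length = 2b²/a = 2·9/4 = 9/2.

9/2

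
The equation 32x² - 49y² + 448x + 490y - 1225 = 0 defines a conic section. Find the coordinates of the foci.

Collect terms: 32(x² + 14x) -49(y² - 10y) = 1225
Complete the square in x and y: 32(x + 7)² -49(y - 5)² = 1225 + 1568 - 1225 = 1568
Divide through by 1568 to get (x + 7)²/49 - (y - 5)²/32 = 1.
Hyperbola, center (-7, 5), transverse axis horizontal; a² = 49, b² = 32.
c² = a² + b² = 49 + 32 = 81, so c = 9.
Foci lie on the horizontal axis through the center: (h ± c, k).

(-16, 5) and (2, 5)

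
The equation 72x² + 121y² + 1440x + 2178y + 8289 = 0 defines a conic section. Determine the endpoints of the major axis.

Collect terms: 72(x² + 20x) + 121(y² + 18y) = -8289
Complete the square: 72(x + 10)² + 121(y + 9)² = -8289 + 7200 + 9801 = 8712
Divide by 8712: (x + 10)²/121 + (y + 9)²/72 = 1
Ellipse, center (-10, -9), major axis horizontal; a² = 121, b² = 72.
a = 11. Vertices at (h ± a, k).

(-21, -9) and (1, -9)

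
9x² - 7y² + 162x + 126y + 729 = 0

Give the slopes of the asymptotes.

9(x² + 18x) -7(y² - 18y) = -729
Completing the square gives 9(x + 9)² -7(y - 9)² = -729 + 729 - 567 = -567.
Divide by -567: (y - 9)²/81 - (x + 9)²/63 = 1
Hyperbola, center (-9, 9), transverse axis vertical; a² = 81, b² = 63.
For a vertical hyperbola the asymptotes have slope ±a/b.
Here that is ±9/3√7 = ±3√7/7.

3√7/7 and -3√7/7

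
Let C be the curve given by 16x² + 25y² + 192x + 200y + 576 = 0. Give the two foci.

Group the x- and y-terms: 16(x² + 12x) + 25(y² + 8y) = -576
16(x + 6)² + 25(y + 4)² = -576 + 576 + 400 = 400
Divide through by 400 to get (x + 6)²/25 + (y + 4)²/16 = 1.
Ellipse, center (-6, -4), major axis horizontal; a² = 25, b² = 16.
c² = a² - b² = 25 - 16 = 9, so c = 3.
Foci lie on the horizontal axis through the center: (h ± c, k).

(-9, -4) and (-3, -4)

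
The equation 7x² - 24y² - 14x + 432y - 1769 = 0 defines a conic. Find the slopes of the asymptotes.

Group: 7(x² - 2x) -24(y² - 18y) = 1769
7(x - 1)² -24(y - 9)² = 1769 + 7 - 1944 = -168
Divide by -168: (y - 9)²/7 - (x - 1)²/24 = 1
Hyperbola, center (1, 9), transverse axis vertical; a² = 7, b² = 24.
For a vertical hyperbola the asymptotes have slope ±a/b.
Here that is ±√7/2√6 = ±√42/12.

√42/12 and -√42/12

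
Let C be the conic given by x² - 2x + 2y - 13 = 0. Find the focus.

Only x is squared. Complete the square in x: (x - 1)² = -2(y - 7).
Vertex (1, 7); 4p = -2 so p = -1/2. Opens down.
Focus is p units from the vertex along the axis: (h, k + p).

(1, 13/2)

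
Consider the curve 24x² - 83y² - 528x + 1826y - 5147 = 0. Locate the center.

(11, 11)

24(x² - 22x) -83(y² - 22y) = 5147
Completing the square gives 24(x - 11)² -83(y - 11)² = 5147 + 2904 - 10043 = -1992.
Divide by -1992: (y - 11)²/24 - (x - 11)²/83 = 1
Hyperbola with center (11, 11).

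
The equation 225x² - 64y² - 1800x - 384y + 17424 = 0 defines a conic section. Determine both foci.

(4, -20) and (4, 14)

Group: 225(x² - 8x) -64(y² + 6y) = -17424
Completing the square gives 225(x - 4)² -64(y + 3)² = -17424 + 3600 - 576 = -14400.
Dividing both sides by -14400: (y + 3)²/225 - (x - 4)²/64 = 1
Hyperbola, center (4, -3), transverse axis vertical; a² = 225, b² = 64.
c² = a² + b² = 225 + 64 = 289, so c = 17.
Foci lie on the vertical axis through the center: (h, k ± c).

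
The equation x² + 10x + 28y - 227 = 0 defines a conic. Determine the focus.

Only x is squared. Complete the square in x: (x + 5)² = -28(y - 9).
Vertex (-5, 9); 4p = -28 so p = -7. Opens down.
Focus is p units from the vertex along the axis: (h, k + p).

(-5, 2)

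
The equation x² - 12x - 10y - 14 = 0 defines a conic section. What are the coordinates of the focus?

Only x is squared. Complete the square in x: (x - 6)² = 10(y + 5).
Vertex (6, -5); 4p = 10 so p = 5/2. Opens up.
Focus is p units from the vertex along the axis: (h, k + p).

(6, -5/2)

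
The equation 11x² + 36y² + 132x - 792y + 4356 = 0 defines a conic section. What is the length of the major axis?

Collect terms: 11(x² + 12x) + 36(y² - 22y) = -4356
11(x + 6)² + 36(y - 11)² = -4356 + 396 + 4356 = 396
Dividing both sides by 396: (x + 6)²/36 + (y - 11)²/11 = 1
Ellipse, center (-6, 11), major axis horizontal; a² = 36, b² = 11.
a² = 36 so a = 6; the major axis has length 2a = 12.

12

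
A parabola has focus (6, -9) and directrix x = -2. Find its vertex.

The vertex is the midpoint between the focus and the directrix along the axis of symmetry.
Axis is horizontal (directrix is vertical). Vertex x-coordinate = (6 + (-2))/2 = 2; y-coordinate = -9.

(2, -9)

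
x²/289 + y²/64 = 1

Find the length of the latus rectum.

128/17

Center (0, 0). The larger denominator 289 sits under the x-term, so the major axis is horizontal; a² = 289, b² = 64.
Latus rectum length = 2b²/a = 2·64/17 = 128/17.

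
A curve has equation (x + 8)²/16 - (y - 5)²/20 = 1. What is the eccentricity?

Center (-8, 5). The positive term is the x-term, so the transverse axis is horizontal; a² = 16, b² = 20.
c² = a² + b² = 36, so c = 6.
e = c/a = 6/4 = 3/2.

e = 3/2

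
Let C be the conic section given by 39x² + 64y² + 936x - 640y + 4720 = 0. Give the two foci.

(-17, 5) and (-7, 5)

Group: 39(x² + 24x) + 64(y² - 10y) = -4720
Complete the square in x and y: 39(x + 12)² + 64(y - 5)² = -4720 + 5616 + 1600 = 2496
Dividing both sides by 2496: (x + 12)²/64 + (y - 5)²/39 = 1
Ellipse, center (-12, 5), major axis horizontal; a² = 64, b² = 39.
c² = a² - b² = 64 - 39 = 25, so c = 5.
Foci lie on the horizontal axis through the center: (h ± c, k).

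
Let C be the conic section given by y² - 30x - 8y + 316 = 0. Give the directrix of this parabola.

x = 5/2

Only y is squared. Complete the square in y: (y - 4)² = 30(x - 10).
Vertex (10, 4); 4p = 30 so p = 15/2. Opens right.
Directrix is the vertical line x = h − p = 10 − (15/2) = 5/2.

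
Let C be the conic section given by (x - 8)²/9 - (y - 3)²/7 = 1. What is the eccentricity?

e = 4/3

Center (8, 3). The positive term is the x-term, so the transverse axis is horizontal; a² = 9, b² = 7.
c² = a² + b² = 16, so c = 4.
e = c/a = 4/3.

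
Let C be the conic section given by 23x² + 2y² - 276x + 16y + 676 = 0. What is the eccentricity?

Rearranging, 23(x² - 12x) + 2(y² + 8y) = -676.
Complete the square: 23(x - 6)² + 2(y + 4)² = -676 + 828 + 32 = 184
Divide by 184: (x - 6)²/8 + (y + 4)²/92 = 1
Ellipse, center (6, -4), major axis vertical; a² = 92, b² = 8.
c² = a² - b² = 84, so c = 2√21.
e = c/a = 2√21/2√23 = √483/23.

e = √483/23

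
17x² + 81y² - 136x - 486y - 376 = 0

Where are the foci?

17(x² - 8x) + 81(y² - 6y) = 376
Complete the square: 17(x - 4)² + 81(y - 3)² = 376 + 272 + 729 = 1377
Dividing both sides by 1377: (x - 4)²/81 + (y - 3)²/17 = 1
Ellipse, center (4, 3), major axis horizontal; a² = 81, b² = 17.
c² = a² - b² = 81 - 17 = 64, so c = 8.
Foci lie on the horizontal axis through the center: (h ± c, k).

(-4, 3) and (12, 3)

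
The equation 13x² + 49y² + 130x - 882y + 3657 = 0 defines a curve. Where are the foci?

(-11, 9) and (1, 9)

Collect terms: 13(x² + 10x) + 49(y² - 18y) = -3657
13(x + 5)² + 49(y - 9)² = -3657 + 325 + 3969 = 637
Divide through by 637 to get (x + 5)²/49 + (y - 9)²/13 = 1.
Ellipse, center (-5, 9), major axis horizontal; a² = 49, b² = 13.
c² = a² - b² = 49 - 13 = 36, so c = 6.
Foci lie on the horizontal axis through the center: (h ± c, k).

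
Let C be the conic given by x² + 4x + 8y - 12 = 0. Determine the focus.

(-2, 0)

Only x is squared. Complete the square in x: (x + 2)² = -8(y - 2).
Vertex (-2, 2); 4p = -8 so p = -2. Opens down.
Focus is p units from the vertex along the axis: (h, k + p).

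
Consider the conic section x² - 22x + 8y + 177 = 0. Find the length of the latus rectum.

8

Only x is squared. Complete the square in x: (x - 11)² = -8(y + 7).
Vertex (11, -7); 4p = -8 so p = -2. Opens down.
Latus rectum length = |4p| = 8.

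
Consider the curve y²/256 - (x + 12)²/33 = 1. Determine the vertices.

Center (-12, 0). The positive term is the y-term, so the transverse axis is vertical; a² = 256, b² = 33.
a = 16. Vertices at (h, k ± a).

(-12, -16) and (-12, 16)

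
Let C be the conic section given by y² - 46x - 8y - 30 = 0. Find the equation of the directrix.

Only y is squared. Complete the square in y: (y - 4)² = 46(x + 1).
Vertex (-1, 4); 4p = 46 so p = 23/2. Opens right.
Directrix is the vertical line x = h − p = -1 − (23/2) = -25/2.

x = -25/2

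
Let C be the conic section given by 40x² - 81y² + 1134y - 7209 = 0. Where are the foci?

Rearranging, 40x² -81(y² - 14y) = 7209.
Complete the square in x and y: 40x² -81(y - 7)² = 7209 + 0 - 3969 = 3240
Divide through by 3240 to get x²/81 - (y - 7)²/40 = 1.
Hyperbola, center (0, 7), transverse axis horizontal; a² = 81, b² = 40.
c² = a² + b² = 81 + 40 = 121, so c = 11.
Foci lie on the horizontal axis through the center: (h ± c, k).

(-11, 7) and (11, 7)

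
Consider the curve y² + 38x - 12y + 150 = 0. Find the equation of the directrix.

x = 13/2

Only y is squared. Complete the square in y: (y - 6)² = -38(x + 3).
Vertex (-3, 6); 4p = -38 so p = -19/2. Opens left.
Directrix is the vertical line x = h − p = -3 − (-19/2) = 13/2.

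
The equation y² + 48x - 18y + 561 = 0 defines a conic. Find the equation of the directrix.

Only y is squared. Complete the square in y: (y - 9)² = -48(x + 10).
Vertex (-10, 9); 4p = -48 so p = -12. Opens left.
Directrix is the vertical line x = h − p = -10 − (-12) = 2.

x = 2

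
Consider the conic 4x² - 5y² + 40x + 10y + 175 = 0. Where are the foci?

Group the x- and y-terms: 4(x² + 10x) -5(y² - 2y) = -175
4(x + 5)² -5(y - 1)² = -175 + 100 - 5 = -80
Divide by -80: (y - 1)²/16 - (x + 5)²/20 = 1
Hyperbola, center (-5, 1), transverse axis vertical; a² = 16, b² = 20.
c² = a² + b² = 16 + 20 = 36, so c = 6.
Foci lie on the vertical axis through the center: (h, k ± c).

(-5, -5) and (-5, 7)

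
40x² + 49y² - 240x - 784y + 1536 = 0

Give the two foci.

40(x² - 6x) + 49(y² - 16y) = -1536
Complete the square: 40(x - 3)² + 49(y - 8)² = -1536 + 360 + 3136 = 1960
Divide through by 1960 to get (x - 3)²/49 + (y - 8)²/40 = 1.
Ellipse, center (3, 8), major axis horizontal; a² = 49, b² = 40.
c² = a² - b² = 49 - 40 = 9, so c = 3.
Foci lie on the horizontal axis through the center: (h ± c, k).

(0, 8) and (6, 8)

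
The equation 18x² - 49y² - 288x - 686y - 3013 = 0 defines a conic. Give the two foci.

18(x² - 16x) -49(y² + 14y) = 3013
Completing the square gives 18(x - 8)² -49(y + 7)² = 3013 + 1152 - 2401 = 1764.
Divide through by 1764 to get (x - 8)²/98 - (y + 7)²/36 = 1.
Hyperbola, center (8, -7), transverse axis horizontal; a² = 98, b² = 36.
c² = a² + b² = 98 + 36 = 134, so c = √134.
Foci lie on the horizontal axis through the center: (h ± c, k).

(8 - √134, -7) and (8 + √134, -7)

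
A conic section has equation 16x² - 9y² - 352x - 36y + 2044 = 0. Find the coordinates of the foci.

Collect terms: 16(x² - 22x) -9(y² + 4y) = -2044
Completing the square gives 16(x - 11)² -9(y + 2)² = -2044 + 1936 - 36 = -144.
Divide by -144: (y + 2)²/16 - (x - 11)²/9 = 1
Hyperbola, center (11, -2), transverse axis vertical; a² = 16, b² = 9.
c² = a² + b² = 16 + 9 = 25, so c = 5.
Foci lie on the vertical axis through the center: (h, k ± c).

(11, -7) and (11, 3)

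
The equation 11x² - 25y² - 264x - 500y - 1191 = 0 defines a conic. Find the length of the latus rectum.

22/5

Group the x- and y-terms: 11(x² - 24x) -25(y² + 20y) = 1191
Complete the square in x and y: 11(x - 12)² -25(y + 10)² = 1191 + 1584 - 2500 = 275
Divide by 275: (x - 12)²/25 - (y + 10)²/11 = 1
Hyperbola, center (12, -10), transverse axis horizontal; a² = 25, b² = 11.
Latus rectum length = 2b²/a = 2·11/5 = 22/5.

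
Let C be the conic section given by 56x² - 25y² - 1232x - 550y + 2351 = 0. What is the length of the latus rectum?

112/5

56(x² - 22x) -25(y² + 22y) = -2351
56(x - 11)² -25(y + 11)² = -2351 + 6776 - 3025 = 1400
Divide through by 1400 to get (x - 11)²/25 - (y + 11)²/56 = 1.
Hyperbola, center (11, -11), transverse axis horizontal; a² = 25, b² = 56.
Latus rectum length = 2b²/a = 2·56/5 = 112/5.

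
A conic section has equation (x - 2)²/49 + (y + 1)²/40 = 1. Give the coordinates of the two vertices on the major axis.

Center (2, -1). The larger denominator 49 sits under the x-term, so the major axis is horizontal; a² = 49, b² = 40.
a = 7. Vertices at (h ± a, k).

(-5, -1) and (9, -1)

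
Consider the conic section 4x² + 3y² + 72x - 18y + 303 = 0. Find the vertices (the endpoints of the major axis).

Collect terms: 4(x² + 18x) + 3(y² - 6y) = -303
4(x + 9)² + 3(y - 3)² = -303 + 324 + 27 = 48
Divide through by 48 to get (x + 9)²/12 + (y - 3)²/16 = 1.
Ellipse, center (-9, 3), major axis vertical; a² = 16, b² = 12.
a = 4. Vertices at (h, k ± a).

(-9, -1) and (-9, 7)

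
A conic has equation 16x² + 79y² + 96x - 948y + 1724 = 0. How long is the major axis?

2√79

Group: 16(x² + 6x) + 79(y² - 12y) = -1724
16(x + 3)² + 79(y - 6)² = -1724 + 144 + 2844 = 1264
Dividing both sides by 1264: (x + 3)²/79 + (y - 6)²/16 = 1
Ellipse, center (-3, 6), major axis horizontal; a² = 79, b² = 16.
a² = 79 so a = √79; the major axis has length 2a = 2√79.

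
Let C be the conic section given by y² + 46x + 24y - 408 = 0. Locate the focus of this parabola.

(1/2, -12)

Only y is squared. Complete the square in y: (y + 12)² = -46(x - 12).
Vertex (12, -12); 4p = -46 so p = -23/2. Opens left.
Focus is p units from the vertex along the axis: (h + p, k).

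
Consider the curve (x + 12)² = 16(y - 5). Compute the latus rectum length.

Vertex (-12, 5); 4p = 16 so p = 4. Opens up.
Latus rectum length = |4p| = 16.

16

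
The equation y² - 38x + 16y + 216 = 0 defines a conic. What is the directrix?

x = -11/2

Only y is squared. Complete the square in y: (y + 8)² = 38(x - 4).
Vertex (4, -8); 4p = 38 so p = 19/2. Opens right.
Directrix is the vertical line x = h − p = 4 − (19/2) = -11/2.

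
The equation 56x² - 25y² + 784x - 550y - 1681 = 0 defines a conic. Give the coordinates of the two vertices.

(-12, -11) and (-2, -11)

Group: 56(x² + 14x) -25(y² + 22y) = 1681
Completing the square gives 56(x + 7)² -25(y + 11)² = 1681 + 2744 - 3025 = 1400.
Dividing both sides by 1400: (x + 7)²/25 - (y + 11)²/56 = 1
Hyperbola, center (-7, -11), transverse axis horizontal; a² = 25, b² = 56.
a = 5. Vertices at (h ± a, k).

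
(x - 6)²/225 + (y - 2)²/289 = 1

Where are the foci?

Center (6, 2). The larger denominator 289 sits under the y-term, so the major axis is vertical; a² = 289, b² = 225.
c² = a² - b² = 289 - 225 = 64, so c = 8.
Foci lie on the vertical axis through the center: (h, k ± c).

(6, -6) and (6, 10)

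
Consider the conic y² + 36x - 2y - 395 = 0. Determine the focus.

Only y is squared. Complete the square in y: (y - 1)² = -36(x - 11).
Vertex (11, 1); 4p = -36 so p = -9. Opens left.
Focus is p units from the vertex along the axis: (h + p, k).

(2, 1)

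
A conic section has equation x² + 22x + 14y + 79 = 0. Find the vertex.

Only x is squared. Complete the square in x: (x + 11)² = -14(y - 3).
Vertex (-11, 3); 4p = -14 so p = -7/2. Opens down.

(-11, 3)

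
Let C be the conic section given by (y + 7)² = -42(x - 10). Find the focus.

(-1/2, -7)

Vertex (10, -7); 4p = -42 so p = -21/2. Opens left.
Focus is p units from the vertex along the axis: (h + p, k).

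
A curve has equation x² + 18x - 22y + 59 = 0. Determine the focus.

(-9, 9/2)

Only x is squared. Complete the square in x: (x + 9)² = 22(y + 1).
Vertex (-9, -1); 4p = 22 so p = 11/2. Opens up.
Focus is p units from the vertex along the axis: (h, k + p).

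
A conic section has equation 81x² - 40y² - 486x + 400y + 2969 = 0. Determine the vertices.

Group: 81(x² - 6x) -40(y² - 10y) = -2969
Completing the square gives 81(x - 3)² -40(y - 5)² = -2969 + 729 - 1000 = -3240.
Dividing both sides by -3240: (y - 5)²/81 - (x - 3)²/40 = 1
Hyperbola, center (3, 5), transverse axis vertical; a² = 81, b² = 40.
a = 9. Vertices at (h, k ± a).

(3, -4) and (3, 14)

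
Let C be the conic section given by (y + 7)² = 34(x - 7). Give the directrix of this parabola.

Vertex (7, -7); 4p = 34 so p = 17/2. Opens right.
Directrix is the vertical line x = h − p = 7 − (17/2) = -3/2.

x = -3/2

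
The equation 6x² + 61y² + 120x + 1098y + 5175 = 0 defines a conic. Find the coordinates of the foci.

(-10 - √55, -9) and (-10 + √55, -9)

Group the x- and y-terms: 6(x² + 20x) + 61(y² + 18y) = -5175
Complete the square: 6(x + 10)² + 61(y + 9)² = -5175 + 600 + 4941 = 366
Divide through by 366 to get (x + 10)²/61 + (y + 9)²/6 = 1.
Ellipse, center (-10, -9), major axis horizontal; a² = 61, b² = 6.
c² = a² - b² = 61 - 6 = 55, so c = √55.
Foci lie on the horizontal axis through the center: (h ± c, k).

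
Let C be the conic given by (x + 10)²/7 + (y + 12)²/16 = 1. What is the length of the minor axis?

2√7

Center (-10, -12). The larger denominator 16 sits under the y-term, so the major axis is vertical; a² = 16, b² = 7.
b² = 7 so b = √7; the minor axis has length 2b = 2√7.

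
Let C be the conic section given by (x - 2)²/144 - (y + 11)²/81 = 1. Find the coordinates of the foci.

(-13, -11) and (17, -11)

Center (2, -11). The positive term is the x-term, so the transverse axis is horizontal; a² = 144, b² = 81.
c² = a² + b² = 144 + 81 = 225, so c = 15.
Foci lie on the horizontal axis through the center: (h ± c, k).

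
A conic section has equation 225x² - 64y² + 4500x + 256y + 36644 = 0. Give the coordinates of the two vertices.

(-10, -13) and (-10, 17)

Rearranging, 225(x² + 20x) -64(y² - 4y) = -36644.
Completing the square gives 225(x + 10)² -64(y - 2)² = -36644 + 22500 - 256 = -14400.
Divide by -14400: (y - 2)²/225 - (x + 10)²/64 = 1
Hyperbola, center (-10, 2), transverse axis vertical; a² = 225, b² = 64.
a = 15. Vertices at (h, k ± a).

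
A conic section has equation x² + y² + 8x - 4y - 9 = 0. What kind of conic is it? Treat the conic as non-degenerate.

No xy term. Coefficients of x² and y² are A = 1, C = 1.
A = C (same sign) ⇒ circle.

circle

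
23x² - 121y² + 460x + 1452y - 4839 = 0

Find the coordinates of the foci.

Collect terms: 23(x² + 20x) -121(y² - 12y) = 4839
23(x + 10)² -121(y - 6)² = 4839 + 2300 - 4356 = 2783
Divide through by 2783 to get (x + 10)²/121 - (y - 6)²/23 = 1.
Hyperbola, center (-10, 6), transverse axis horizontal; a² = 121, b² = 23.
c² = a² + b² = 121 + 23 = 144, so c = 12.
Foci lie on the horizontal axis through the center: (h ± c, k).

(-22, 6) and (2, 6)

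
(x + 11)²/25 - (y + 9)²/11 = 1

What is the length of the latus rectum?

Center (-11, -9). The positive term is the x-term, so the transverse axis is horizontal; a² = 25, b² = 11.
Latus rectum length = 2b²/a = 2·11/5 = 22/5.

22/5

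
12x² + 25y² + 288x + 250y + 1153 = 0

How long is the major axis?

Group the x- and y-terms: 12(x² + 24x) + 25(y² + 10y) = -1153
Complete the square: 12(x + 12)² + 25(y + 5)² = -1153 + 1728 + 625 = 1200
Dividing both sides by 1200: (x + 12)²/100 + (y + 5)²/48 = 1
Ellipse, center (-12, -5), major axis horizontal; a² = 100, b² = 48.
a² = 100 so a = 10; the major axis has length 2a = 20.

20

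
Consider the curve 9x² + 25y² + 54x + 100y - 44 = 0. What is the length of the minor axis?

6

9(x² + 6x) + 25(y² + 4y) = 44
Completing the square gives 9(x + 3)² + 25(y + 2)² = 44 + 81 + 100 = 225.
Divide through by 225 to get (x + 3)²/25 + (y + 2)²/9 = 1.
Ellipse, center (-3, -2), major axis horizontal; a² = 25, b² = 9.
b² = 9 so b = 3; the minor axis has length 2b = 6.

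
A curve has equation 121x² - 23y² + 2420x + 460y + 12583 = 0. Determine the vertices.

(-10, -1) and (-10, 21)

121(x² + 20x) -23(y² - 20y) = -12583
Complete the square: 121(x + 10)² -23(y - 10)² = -12583 + 12100 - 2300 = -2783
Divide by -2783: (y - 10)²/121 - (x + 10)²/23 = 1
Hyperbola, center (-10, 10), transverse axis vertical; a² = 121, b² = 23.
a = 11. Vertices at (h, k ± a).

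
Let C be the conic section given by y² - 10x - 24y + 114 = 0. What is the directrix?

x = -11/2

Only y is squared. Complete the square in y: (y - 12)² = 10(x + 3).
Vertex (-3, 12); 4p = 10 so p = 5/2. Opens right.
Directrix is the vertical line x = h − p = -3 − (5/2) = -11/2.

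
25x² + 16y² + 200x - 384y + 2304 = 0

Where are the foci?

(-4, 9) and (-4, 15)

Collect terms: 25(x² + 8x) + 16(y² - 24y) = -2304
Complete the square: 25(x + 4)² + 16(y - 12)² = -2304 + 400 + 2304 = 400
Divide through by 400 to get (x + 4)²/16 + (y - 12)²/25 = 1.
Ellipse, center (-4, 12), major axis vertical; a² = 25, b² = 16.
c² = a² - b² = 25 - 16 = 9, so c = 3.
Foci lie on the vertical axis through the center: (h, k ± c).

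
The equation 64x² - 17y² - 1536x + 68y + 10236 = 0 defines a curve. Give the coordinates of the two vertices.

Group: 64(x² - 24x) -17(y² - 4y) = -10236
Complete the square: 64(x - 12)² -17(y - 2)² = -10236 + 9216 - 68 = -1088
Divide through by -1088 to get (y - 2)²/64 - (x - 12)²/17 = 1.
Hyperbola, center (12, 2), transverse axis vertical; a² = 64, b² = 17.
a = 8. Vertices at (h, k ± a).

(12, -6) and (12, 10)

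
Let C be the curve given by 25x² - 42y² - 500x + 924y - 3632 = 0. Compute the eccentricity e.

e = √2814/42

Collect terms: 25(x² - 20x) -42(y² - 22y) = 3632
Complete the square in x and y: 25(x - 10)² -42(y - 11)² = 3632 + 2500 - 5082 = 1050
Dividing both sides by 1050: (x - 10)²/42 - (y - 11)²/25 = 1
Hyperbola, center (10, 11), transverse axis horizontal; a² = 42, b² = 25.
c² = a² + b² = 67, so c = √67.
e = c/a = √67/√42 = √2814/42.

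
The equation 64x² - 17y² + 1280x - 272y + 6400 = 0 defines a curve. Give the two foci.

(-10, -17) and (-10, 1)

Group: 64(x² + 20x) -17(y² + 16y) = -6400
64(x + 10)² -17(y + 8)² = -6400 + 6400 - 1088 = -1088
Dividing both sides by -1088: (y + 8)²/64 - (x + 10)²/17 = 1
Hyperbola, center (-10, -8), transverse axis vertical; a² = 64, b² = 17.
c² = a² + b² = 64 + 17 = 81, so c = 9.
Foci lie on the vertical axis through the center: (h, k ± c).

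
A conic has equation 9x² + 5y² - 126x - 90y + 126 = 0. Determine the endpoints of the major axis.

9(x² - 14x) + 5(y² - 18y) = -126
9(x - 7)² + 5(y - 9)² = -126 + 441 + 405 = 720
Divide through by 720 to get (x - 7)²/80 + (y - 9)²/144 = 1.
Ellipse, center (7, 9), major axis vertical; a² = 144, b² = 80.
a = 12. Vertices at (h, k ± a).

(7, -3) and (7, 21)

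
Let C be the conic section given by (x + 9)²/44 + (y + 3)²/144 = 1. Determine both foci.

Center (-9, -3). The larger denominator 144 sits under the y-term, so the major axis is vertical; a² = 144, b² = 44.
c² = a² - b² = 144 - 44 = 100, so c = 10.
Foci lie on the vertical axis through the center: (h, k ± c).

(-9, -13) and (-9, 7)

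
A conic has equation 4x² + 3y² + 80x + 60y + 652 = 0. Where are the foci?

(-10, -12) and (-10, -8)

Rearranging, 4(x² + 20x) + 3(y² + 20y) = -652.
Complete the square: 4(x + 10)² + 3(y + 10)² = -652 + 400 + 300 = 48
Divide by 48: (x + 10)²/12 + (y + 10)²/16 = 1
Ellipse, center (-10, -10), major axis vertical; a² = 16, b² = 12.
c² = a² - b² = 16 - 12 = 4, so c = 2.
Foci lie on the vertical axis through the center: (h, k ± c).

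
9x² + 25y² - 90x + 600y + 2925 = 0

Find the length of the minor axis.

12

Collect terms: 9(x² - 10x) + 25(y² + 24y) = -2925
Completing the square gives 9(x - 5)² + 25(y + 12)² = -2925 + 225 + 3600 = 900.
Divide by 900: (x - 5)²/100 + (y + 12)²/36 = 1
Ellipse, center (5, -12), major axis horizontal; a² = 100, b² = 36.
b² = 36 so b = 6; the minor axis has length 2b = 12.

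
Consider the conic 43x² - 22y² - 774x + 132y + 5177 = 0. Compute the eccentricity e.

e = √2795/43

Group the x- and y-terms: 43(x² - 18x) -22(y² - 6y) = -5177
Completing the square gives 43(x - 9)² -22(y - 3)² = -5177 + 3483 - 198 = -1892.
Divide through by -1892 to get (y - 3)²/86 - (x - 9)²/44 = 1.
Hyperbola, center (9, 3), transverse axis vertical; a² = 86, b² = 44.
c² = a² + b² = 130, so c = √130.
e = c/a = √130/√86 = √2795/43.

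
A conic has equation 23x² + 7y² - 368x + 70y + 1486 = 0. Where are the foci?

23(x² - 16x) + 7(y² + 10y) = -1486
Complete the square in x and y: 23(x - 8)² + 7(y + 5)² = -1486 + 1472 + 175 = 161
Dividing both sides by 161: (x - 8)²/7 + (y + 5)²/23 = 1
Ellipse, center (8, -5), major axis vertical; a² = 23, b² = 7.
c² = a² - b² = 23 - 7 = 16, so c = 4.
Foci lie on the vertical axis through the center: (h, k ± c).

(8, -9) and (8, -1)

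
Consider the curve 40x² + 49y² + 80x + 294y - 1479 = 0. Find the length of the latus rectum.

80/7

40(x² + 2x) + 49(y² + 6y) = 1479
Complete the square in x and y: 40(x + 1)² + 49(y + 3)² = 1479 + 40 + 441 = 1960
Divide by 1960: (x + 1)²/49 + (y + 3)²/40 = 1
Ellipse, center (-1, -3), major axis horizontal; a² = 49, b² = 40.
Latus rectum length = 2b²/a = 2·40/7 = 80/7.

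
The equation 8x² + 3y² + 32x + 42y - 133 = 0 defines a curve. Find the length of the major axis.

4√26

Group the x- and y-terms: 8(x² + 4x) + 3(y² + 14y) = 133
Completing the square gives 8(x + 2)² + 3(y + 7)² = 133 + 32 + 147 = 312.
Dividing both sides by 312: (x + 2)²/39 + (y + 7)²/104 = 1
Ellipse, center (-2, -7), major axis vertical; a² = 104, b² = 39.
a² = 104 so a = 2√26; the major axis has length 2a = 4√26.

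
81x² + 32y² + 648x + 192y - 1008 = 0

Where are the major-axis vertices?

(-4, -12) and (-4, 6)

Group: 81(x² + 8x) + 32(y² + 6y) = 1008
81(x + 4)² + 32(y + 3)² = 1008 + 1296 + 288 = 2592
Divide by 2592: (x + 4)²/32 + (y + 3)²/81 = 1
Ellipse, center (-4, -3), major axis vertical; a² = 81, b² = 32.
a = 9. Vertices at (h, k ± a).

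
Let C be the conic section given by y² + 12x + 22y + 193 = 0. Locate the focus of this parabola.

(-9, -11)

Only y is squared. Complete the square in y: (y + 11)² = -12(x + 6).
Vertex (-6, -11); 4p = -12 so p = -3. Opens left.
Focus is p units from the vertex along the axis: (h + p, k).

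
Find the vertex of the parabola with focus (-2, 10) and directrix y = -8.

The vertex is the midpoint between the focus and the directrix along the axis of symmetry.
Axis is vertical (directrix is horizontal). Vertex y-coordinate = (10 + (-8))/2 = 1; x-coordinate = -2.

(-2, 1)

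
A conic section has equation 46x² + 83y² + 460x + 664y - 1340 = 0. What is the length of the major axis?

46(x² + 10x) + 83(y² + 8y) = 1340
Complete the square in x and y: 46(x + 5)² + 83(y + 4)² = 1340 + 1150 + 1328 = 3818
Dividing both sides by 3818: (x + 5)²/83 + (y + 4)²/46 = 1
Ellipse, center (-5, -4), major axis horizontal; a² = 83, b² = 46.
a² = 83 so a = √83; the major axis has length 2a = 2√83.

2√83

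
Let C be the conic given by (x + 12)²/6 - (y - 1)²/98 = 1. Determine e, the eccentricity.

e = 2√39/3

Center (-12, 1). The positive term is the x-term, so the transverse axis is horizontal; a² = 6, b² = 98.
c² = a² + b² = 104, so c = 2√26.
e = c/a = 2√26/√6 = 2√39/3.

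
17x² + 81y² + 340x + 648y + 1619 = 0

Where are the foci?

(-18, -4) and (-2, -4)

Collect terms: 17(x² + 20x) + 81(y² + 8y) = -1619
Completing the square gives 17(x + 10)² + 81(y + 4)² = -1619 + 1700 + 1296 = 1377.
Divide by 1377: (x + 10)²/81 + (y + 4)²/17 = 1
Ellipse, center (-10, -4), major axis horizontal; a² = 81, b² = 17.
c² = a² - b² = 81 - 17 = 64, so c = 8.
Foci lie on the horizontal axis through the center: (h ± c, k).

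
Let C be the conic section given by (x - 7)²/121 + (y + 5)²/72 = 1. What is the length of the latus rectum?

Center (7, -5). The larger denominator 121 sits under the x-term, so the major axis is horizontal; a² = 121, b² = 72.
Latus rectum length = 2b²/a = 2·72/11 = 144/11.

144/11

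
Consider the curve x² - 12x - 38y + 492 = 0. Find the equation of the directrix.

y = 5/2

Only x is squared. Complete the square in x: (x - 6)² = 38(y - 12).
Vertex (6, 12); 4p = 38 so p = 19/2. Opens up.
Directrix is the horizontal line y = k − p = 12 − (19/2) = 5/2.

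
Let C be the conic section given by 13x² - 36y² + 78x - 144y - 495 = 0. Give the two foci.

Collect terms: 13(x² + 6x) -36(y² + 4y) = 495
13(x + 3)² -36(y + 2)² = 495 + 117 - 144 = 468
Divide through by 468 to get (x + 3)²/36 - (y + 2)²/13 = 1.
Hyperbola, center (-3, -2), transverse axis horizontal; a² = 36, b² = 13.
c² = a² + b² = 36 + 13 = 49, so c = 7.
Foci lie on the horizontal axis through the center: (h ± c, k).

(-10, -2) and (4, -2)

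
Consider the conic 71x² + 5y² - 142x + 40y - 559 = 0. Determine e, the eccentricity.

Rearranging, 71(x² - 2x) + 5(y² + 8y) = 559.
71(x - 1)² + 5(y + 4)² = 559 + 71 + 80 = 710
Divide by 710: (x - 1)²/10 + (y + 4)²/142 = 1
Ellipse, center (1, -4), major axis vertical; a² = 142, b² = 10.
c² = a² - b² = 132, so c = 2√33.
e = c/a = 2√33/√142 = √4686/71.

e = √4686/71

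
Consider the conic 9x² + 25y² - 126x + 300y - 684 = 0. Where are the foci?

9(x² - 14x) + 25(y² + 12y) = 684
Completing the square gives 9(x - 7)² + 25(y + 6)² = 684 + 441 + 900 = 2025.
Divide through by 2025 to get (x - 7)²/225 + (y + 6)²/81 = 1.
Ellipse, center (7, -6), major axis horizontal; a² = 225, b² = 81.
c² = a² - b² = 225 - 81 = 144, so c = 12.
Foci lie on the horizontal axis through the center: (h ± c, k).

(-5, -6) and (19, -6)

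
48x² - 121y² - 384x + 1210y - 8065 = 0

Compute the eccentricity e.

Collect terms: 48(x² - 8x) -121(y² - 10y) = 8065
48(x - 4)² -121(y - 5)² = 8065 + 768 - 3025 = 5808
Divide through by 5808 to get (x - 4)²/121 - (y - 5)²/48 = 1.
Hyperbola, center (4, 5), transverse axis horizontal; a² = 121, b² = 48.
c² = a² + b² = 169, so c = 13.
e = c/a = 13/11.

e = 13/11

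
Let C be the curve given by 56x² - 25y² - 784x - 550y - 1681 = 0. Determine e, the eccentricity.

e = 9/5

Collect terms: 56(x² - 14x) -25(y² + 22y) = 1681
Complete the square: 56(x - 7)² -25(y + 11)² = 1681 + 2744 - 3025 = 1400
Divide through by 1400 to get (x - 7)²/25 - (y + 11)²/56 = 1.
Hyperbola, center (7, -11), transverse axis horizontal; a² = 25, b² = 56.
c² = a² + b² = 81, so c = 9.
e = c/a = 9/5.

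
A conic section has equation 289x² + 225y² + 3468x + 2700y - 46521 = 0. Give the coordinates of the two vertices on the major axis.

Rearranging, 289(x² + 12x) + 225(y² + 12y) = 46521.
Completing the square gives 289(x + 6)² + 225(y + 6)² = 46521 + 10404 + 8100 = 65025.
Divide by 65025: (x + 6)²/225 + (y + 6)²/289 = 1
Ellipse, center (-6, -6), major axis vertical; a² = 289, b² = 225.
a = 17. Vertices at (h, k ± a).

(-6, -23) and (-6, 11)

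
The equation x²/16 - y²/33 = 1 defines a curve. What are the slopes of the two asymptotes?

Center (0, 0). The positive term is the x-term, so the transverse axis is horizontal; a² = 16, b² = 33.
For a horizontal hyperbola the asymptotes have slope ±b/a.
Here that is ±√33/4.

√33/4 and -√33/4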